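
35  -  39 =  - 4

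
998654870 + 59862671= 1058517541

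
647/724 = 647/724 = 0.89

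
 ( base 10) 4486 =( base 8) 10606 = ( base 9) 6134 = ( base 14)18C6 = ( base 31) 4KM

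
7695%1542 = 1527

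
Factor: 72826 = 2^1*13^1*2801^1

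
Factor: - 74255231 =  - 74255231^1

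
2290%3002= 2290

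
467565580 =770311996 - 302746416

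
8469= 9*941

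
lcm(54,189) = 378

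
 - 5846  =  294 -6140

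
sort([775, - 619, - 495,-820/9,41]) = [- 619,  -  495, - 820/9,41,775 ]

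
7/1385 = 7/1385 = 0.01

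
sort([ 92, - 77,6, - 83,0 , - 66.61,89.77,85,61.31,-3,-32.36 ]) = [ - 83,  -  77, - 66.61, - 32.36, - 3 , 0, 6,61.31,85,89.77,  92 ]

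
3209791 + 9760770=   12970561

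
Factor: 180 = 2^2* 3^2*5^1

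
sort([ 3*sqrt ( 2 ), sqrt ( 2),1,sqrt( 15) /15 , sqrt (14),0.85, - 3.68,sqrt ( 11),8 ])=[ - 3.68, sqrt( 15) /15,0.85,1, sqrt(2 ), sqrt( 11),  sqrt( 14), 3*sqrt ( 2), 8 ] 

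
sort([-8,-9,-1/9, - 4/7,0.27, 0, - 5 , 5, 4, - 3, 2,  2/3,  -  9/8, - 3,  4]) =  [ - 9,  -  8  , - 5, - 3, - 3, - 9/8, - 4/7, -1/9,0,0.27,2/3,2,4,4 , 5]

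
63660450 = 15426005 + 48234445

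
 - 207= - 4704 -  - 4497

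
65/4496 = 65/4496 = 0.01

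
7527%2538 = 2451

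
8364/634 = 4182/317= 13.19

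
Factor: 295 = 5^1*59^1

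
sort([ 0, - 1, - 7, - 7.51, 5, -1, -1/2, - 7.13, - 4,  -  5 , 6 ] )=[-7.51,-7.13,-7,-5, - 4 , - 1 , - 1, - 1/2, 0,5, 6 ]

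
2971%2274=697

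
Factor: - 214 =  -2^1*107^1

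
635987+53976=689963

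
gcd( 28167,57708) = 687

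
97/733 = 97/733 = 0.13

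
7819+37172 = 44991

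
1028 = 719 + 309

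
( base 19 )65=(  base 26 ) 4f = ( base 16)77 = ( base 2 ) 1110111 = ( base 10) 119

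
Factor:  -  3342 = -2^1*3^1 * 557^1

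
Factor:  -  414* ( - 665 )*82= 22575420=   2^2*3^2* 5^1*7^1 * 19^1 * 23^1*41^1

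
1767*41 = 72447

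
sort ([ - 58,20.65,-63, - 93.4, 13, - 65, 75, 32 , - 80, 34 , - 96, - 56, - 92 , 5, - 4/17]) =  [ - 96, - 93.4 , - 92, - 80 , - 65,-63, - 58, - 56, - 4/17, 5,13,  20.65,32, 34,75]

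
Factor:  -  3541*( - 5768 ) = 20424488 = 2^3*7^1*103^1 * 3541^1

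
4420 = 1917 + 2503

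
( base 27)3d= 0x5e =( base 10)94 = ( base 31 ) 31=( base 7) 163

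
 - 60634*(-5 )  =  303170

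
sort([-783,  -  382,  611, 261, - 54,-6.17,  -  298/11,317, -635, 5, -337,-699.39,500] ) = [-783, - 699.39, - 635, - 382, - 337,-54,  -  298/11, -6.17,  5,  261, 317,500,611]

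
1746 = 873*2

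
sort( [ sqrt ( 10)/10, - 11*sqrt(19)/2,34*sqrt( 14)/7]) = [ - 11*sqrt(19 ) /2,  sqrt(10)/10, 34*sqrt ( 14 ) /7]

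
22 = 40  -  18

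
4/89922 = 2/44961 = 0.00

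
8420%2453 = 1061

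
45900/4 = 11475=11475.00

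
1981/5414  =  1981/5414 = 0.37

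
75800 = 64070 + 11730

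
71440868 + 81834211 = 153275079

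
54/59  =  54/59 = 0.92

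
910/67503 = 910/67503 = 0.01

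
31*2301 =71331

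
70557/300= 23519/100 =235.19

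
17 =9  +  8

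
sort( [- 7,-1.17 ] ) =[ - 7, - 1.17 ]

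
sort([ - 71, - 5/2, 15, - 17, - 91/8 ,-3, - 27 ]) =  [ - 71,-27, - 17, - 91/8, - 3  , -5/2, 15 ]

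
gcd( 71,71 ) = 71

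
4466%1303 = 557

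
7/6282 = 7/6282 = 0.00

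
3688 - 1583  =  2105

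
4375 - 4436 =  - 61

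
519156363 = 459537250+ 59619113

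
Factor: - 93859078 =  - 2^1*53^1*439^1*2017^1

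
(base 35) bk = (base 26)ff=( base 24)gl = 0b110010101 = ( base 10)405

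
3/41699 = 3/41699 = 0.00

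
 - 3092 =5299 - 8391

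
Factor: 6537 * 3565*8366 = 194964652230 =2^1*3^1 * 5^1*23^1*31^1 * 47^1 * 89^1 * 2179^1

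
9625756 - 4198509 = 5427247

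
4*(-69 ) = -276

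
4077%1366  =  1345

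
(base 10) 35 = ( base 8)43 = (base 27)18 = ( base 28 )17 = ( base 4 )203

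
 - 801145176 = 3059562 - 804204738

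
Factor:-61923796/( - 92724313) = 5629436/8429483  =  2^2  *19^( - 1)*283^1*487^(  -  1)* 911^( - 1) * 4973^1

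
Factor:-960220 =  - 2^2*5^1*41^1 * 1171^1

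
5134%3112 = 2022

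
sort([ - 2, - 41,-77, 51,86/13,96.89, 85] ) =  [ - 77, - 41, - 2, 86/13,51,  85,96.89]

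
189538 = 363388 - 173850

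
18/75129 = 6/25043 = 0.00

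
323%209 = 114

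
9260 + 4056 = 13316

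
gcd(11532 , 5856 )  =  12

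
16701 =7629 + 9072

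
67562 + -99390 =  - 31828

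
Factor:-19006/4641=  -86/21 = -2^1*3^(  -  1 ) *7^ (-1)* 43^1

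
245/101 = 2 + 43/101 = 2.43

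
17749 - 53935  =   - 36186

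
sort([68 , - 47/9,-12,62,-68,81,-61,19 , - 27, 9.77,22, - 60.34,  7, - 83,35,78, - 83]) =[ - 83,-83, - 68,-61,-60.34,  -  27,-12,-47/9,7,9.77, 19,22, 35,62,68,78,81]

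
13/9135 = 13/9135=0.00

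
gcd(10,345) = 5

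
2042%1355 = 687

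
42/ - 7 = - 6/1 = - 6.00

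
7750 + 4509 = 12259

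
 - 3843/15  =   - 257 + 4/5 = - 256.20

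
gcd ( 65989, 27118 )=7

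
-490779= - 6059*81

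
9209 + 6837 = 16046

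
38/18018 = 19/9009 = 0.00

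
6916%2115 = 571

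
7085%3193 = 699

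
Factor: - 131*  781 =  - 102311 = - 11^1 * 71^1*131^1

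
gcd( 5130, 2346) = 6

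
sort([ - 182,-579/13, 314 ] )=[ - 182, - 579/13,314] 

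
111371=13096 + 98275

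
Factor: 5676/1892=3 = 3^1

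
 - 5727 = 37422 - 43149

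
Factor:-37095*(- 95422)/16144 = 2^( -3)*3^1*5^1*1009^(- 1)*2473^1*47711^1= 1769839545/8072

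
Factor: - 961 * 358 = -2^1*31^2 *179^1 =- 344038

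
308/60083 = 308/60083 = 0.01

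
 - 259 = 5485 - 5744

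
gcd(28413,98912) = 11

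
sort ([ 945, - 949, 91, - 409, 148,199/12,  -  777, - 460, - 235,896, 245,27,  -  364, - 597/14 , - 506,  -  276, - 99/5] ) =[ - 949, -777, - 506,- 460, - 409, - 364  , - 276, - 235, - 597/14,-99/5, 199/12, 27, 91, 148 , 245,896 , 945]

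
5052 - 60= 4992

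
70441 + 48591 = 119032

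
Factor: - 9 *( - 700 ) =6300  =  2^2*3^2*5^2*7^1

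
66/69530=33/34765 = 0.00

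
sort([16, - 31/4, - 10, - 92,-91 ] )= [ - 92, - 91, - 10,- 31/4,16]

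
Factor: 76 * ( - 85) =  - 2^2*5^1*17^1*19^1 = -  6460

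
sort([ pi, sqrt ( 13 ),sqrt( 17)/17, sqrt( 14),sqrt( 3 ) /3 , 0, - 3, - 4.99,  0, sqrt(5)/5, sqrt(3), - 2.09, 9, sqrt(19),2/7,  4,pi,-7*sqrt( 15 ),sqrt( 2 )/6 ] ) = [ - 7 * sqrt(15),-4.99, - 3, - 2.09, 0, 0,sqrt(2)/6,sqrt( 17)/17,2/7, sqrt( 5)/5, sqrt(3)/3, sqrt(3),  pi, pi, sqrt( 13),  sqrt(14 ), 4, sqrt(19), 9]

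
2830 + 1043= 3873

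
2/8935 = 2/8935 = 0.00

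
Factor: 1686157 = 11^1*153287^1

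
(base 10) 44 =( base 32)1C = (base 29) 1f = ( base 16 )2c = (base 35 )19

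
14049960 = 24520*573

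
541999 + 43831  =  585830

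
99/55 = 1 + 4/5 = 1.80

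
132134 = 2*66067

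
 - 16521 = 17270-33791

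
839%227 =158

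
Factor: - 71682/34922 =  - 39/19 = -  3^1*13^1*19^( - 1) 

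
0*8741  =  0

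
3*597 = 1791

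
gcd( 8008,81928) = 616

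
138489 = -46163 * ( - 3)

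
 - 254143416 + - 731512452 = - 985655868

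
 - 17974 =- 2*8987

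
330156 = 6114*54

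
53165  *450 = 23924250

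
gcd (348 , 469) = 1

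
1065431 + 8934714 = 10000145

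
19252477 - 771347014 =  -752094537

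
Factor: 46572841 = 7^1* 277^1 * 24019^1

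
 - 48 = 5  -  53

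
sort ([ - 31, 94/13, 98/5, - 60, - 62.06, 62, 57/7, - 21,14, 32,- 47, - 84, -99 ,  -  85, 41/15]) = [ - 99,- 85, - 84, - 62.06 , - 60, - 47,-31, - 21,41/15,94/13, 57/7,  14,98/5, 32,62 ] 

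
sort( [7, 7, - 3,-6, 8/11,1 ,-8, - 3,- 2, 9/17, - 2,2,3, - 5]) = [ - 8 ,-6, - 5,  -  3,  -  3,- 2,-2 , 9/17 , 8/11,1, 2,3 , 7,7] 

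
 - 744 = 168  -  912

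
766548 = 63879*12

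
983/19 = 51 + 14/19   =  51.74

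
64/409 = 64/409 = 0.16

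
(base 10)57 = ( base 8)71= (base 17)36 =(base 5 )212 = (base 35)1m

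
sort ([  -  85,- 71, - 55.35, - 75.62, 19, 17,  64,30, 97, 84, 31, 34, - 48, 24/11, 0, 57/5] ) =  [ - 85, - 75.62,- 71, - 55.35, - 48, 0, 24/11,57/5, 17,19 , 30  ,  31,34, 64, 84,97 ] 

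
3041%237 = 197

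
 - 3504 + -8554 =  -12058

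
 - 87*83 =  - 7221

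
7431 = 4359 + 3072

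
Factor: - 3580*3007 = -2^2*  5^1* 31^1*97^1*179^1 = -10765060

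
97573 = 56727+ 40846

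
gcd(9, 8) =1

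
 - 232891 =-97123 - 135768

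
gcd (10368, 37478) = 2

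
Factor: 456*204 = 93024=2^5*3^2  *  17^1*19^1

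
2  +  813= 815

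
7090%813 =586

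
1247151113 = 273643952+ 973507161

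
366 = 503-137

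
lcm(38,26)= 494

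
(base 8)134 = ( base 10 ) 92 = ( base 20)4c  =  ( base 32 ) 2s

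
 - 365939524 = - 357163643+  - 8775881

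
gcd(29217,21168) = 3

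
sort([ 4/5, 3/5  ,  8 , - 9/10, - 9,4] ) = [  -  9, - 9/10 , 3/5 , 4/5, 4 , 8] 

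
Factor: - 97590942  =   - 2^1*3^2*5421719^1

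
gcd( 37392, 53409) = 57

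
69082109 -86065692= - 16983583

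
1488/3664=93/229 =0.41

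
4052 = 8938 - 4886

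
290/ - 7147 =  - 1 + 6857/7147 =- 0.04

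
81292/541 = 81292/541 = 150.26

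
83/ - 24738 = -1 + 24655/24738 = - 0.00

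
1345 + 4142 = 5487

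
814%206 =196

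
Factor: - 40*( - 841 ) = 2^3 * 5^1*29^2 = 33640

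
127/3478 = 127/3478 = 0.04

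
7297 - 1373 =5924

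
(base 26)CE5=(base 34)7BF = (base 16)2121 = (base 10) 8481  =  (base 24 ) EH9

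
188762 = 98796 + 89966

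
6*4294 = 25764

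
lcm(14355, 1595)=14355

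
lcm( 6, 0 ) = 0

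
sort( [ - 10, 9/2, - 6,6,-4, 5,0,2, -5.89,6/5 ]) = [ - 10, - 6, - 5.89, - 4, 0, 6/5, 2, 9/2,5,6]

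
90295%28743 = 4066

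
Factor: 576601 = 83^1 * 6947^1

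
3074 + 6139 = 9213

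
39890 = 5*7978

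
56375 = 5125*11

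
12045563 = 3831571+8213992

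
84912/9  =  28304/3 = 9434.67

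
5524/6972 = 1381/1743 = 0.79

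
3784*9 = 34056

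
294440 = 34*8660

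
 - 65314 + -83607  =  - 148921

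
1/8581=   1/8581 = 0.00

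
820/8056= 205/2014 = 0.10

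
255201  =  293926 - 38725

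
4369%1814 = 741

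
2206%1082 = 42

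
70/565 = 14/113=0.12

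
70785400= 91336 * 775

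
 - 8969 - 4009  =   - 12978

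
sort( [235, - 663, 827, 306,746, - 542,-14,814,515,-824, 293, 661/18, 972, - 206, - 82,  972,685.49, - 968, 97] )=[ - 968,-824, - 663, - 542,  -  206,-82 , - 14,  661/18, 97, 235,293, 306, 515,685.49, 746,814, 827, 972,972] 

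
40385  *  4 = 161540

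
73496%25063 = 23370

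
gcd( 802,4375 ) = 1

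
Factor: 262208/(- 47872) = -241/44 = - 2^( - 2)*11^( - 1)*241^1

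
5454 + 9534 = 14988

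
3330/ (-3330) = -1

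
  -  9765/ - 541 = 18 + 27/541 = 18.05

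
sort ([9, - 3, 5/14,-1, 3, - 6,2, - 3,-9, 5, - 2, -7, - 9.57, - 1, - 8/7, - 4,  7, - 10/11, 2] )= [ - 9.57, - 9,-7, - 6 ,-4,-3, - 3 , - 2, - 8/7, - 1,-1, - 10/11, 5/14, 2,2, 3, 5, 7,9]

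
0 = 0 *89089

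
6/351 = 2/117 = 0.02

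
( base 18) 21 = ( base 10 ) 37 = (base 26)1B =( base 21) 1g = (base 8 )45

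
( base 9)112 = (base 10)92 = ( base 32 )2s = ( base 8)134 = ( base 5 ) 332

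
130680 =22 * 5940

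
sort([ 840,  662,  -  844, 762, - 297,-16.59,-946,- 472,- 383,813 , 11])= [ - 946, - 844 , - 472, - 383,  -  297,-16.59,11,662,  762,813, 840 ] 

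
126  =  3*42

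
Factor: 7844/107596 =53^1*727^ (-1) = 53/727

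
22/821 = 22/821=0.03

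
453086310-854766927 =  - 401680617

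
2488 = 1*2488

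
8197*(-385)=-3155845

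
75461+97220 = 172681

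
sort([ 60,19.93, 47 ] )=[ 19.93, 47, 60]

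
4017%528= 321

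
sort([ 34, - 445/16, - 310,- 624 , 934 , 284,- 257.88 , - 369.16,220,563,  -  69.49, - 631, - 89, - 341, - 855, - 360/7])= [-855, - 631 , - 624, - 369.16,-341, - 310, - 257.88, - 89, - 69.49, - 360/7, -445/16, 34,220, 284,563, 934] 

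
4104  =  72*57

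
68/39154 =34/19577 =0.00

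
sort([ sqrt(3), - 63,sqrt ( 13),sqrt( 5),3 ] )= [ - 63,  sqrt (3),sqrt (5 ),  3,sqrt ( 13)]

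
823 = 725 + 98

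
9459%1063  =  955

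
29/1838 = 29/1838 = 0.02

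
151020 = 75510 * 2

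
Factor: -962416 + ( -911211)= - 1873627 = -7^1*267661^1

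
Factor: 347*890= 308830= 2^1*5^1*89^1*347^1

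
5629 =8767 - 3138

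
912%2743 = 912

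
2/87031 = 2/87031 = 0.00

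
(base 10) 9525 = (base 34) 885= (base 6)112033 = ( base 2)10010100110101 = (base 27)D1L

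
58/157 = 58/157 = 0.37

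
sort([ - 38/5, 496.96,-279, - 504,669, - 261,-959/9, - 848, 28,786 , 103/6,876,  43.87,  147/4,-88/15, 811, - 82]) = [ - 848, - 504, - 279, - 261, - 959/9, - 82, - 38/5, - 88/15, 103/6 , 28, 147/4, 43.87, 496.96,669, 786, 811,  876 ]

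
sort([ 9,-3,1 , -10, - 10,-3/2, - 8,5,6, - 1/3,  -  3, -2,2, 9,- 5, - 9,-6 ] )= [-10,-10, - 9, - 8, - 6, - 5, - 3, - 3,-2, - 3/2 , - 1/3, 1,2,5,6, 9,9 ] 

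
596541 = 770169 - 173628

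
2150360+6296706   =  8447066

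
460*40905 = 18816300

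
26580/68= 6645/17 = 390.88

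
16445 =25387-8942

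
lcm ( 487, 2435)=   2435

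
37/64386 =37/64386 = 0.00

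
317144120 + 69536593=386680713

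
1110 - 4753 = -3643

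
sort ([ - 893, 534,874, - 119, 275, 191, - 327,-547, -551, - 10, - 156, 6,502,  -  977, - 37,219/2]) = [ - 977, - 893,-551, - 547, - 327, - 156, - 119, - 37, - 10, 6, 219/2, 191, 275,502,  534,874 ]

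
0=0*310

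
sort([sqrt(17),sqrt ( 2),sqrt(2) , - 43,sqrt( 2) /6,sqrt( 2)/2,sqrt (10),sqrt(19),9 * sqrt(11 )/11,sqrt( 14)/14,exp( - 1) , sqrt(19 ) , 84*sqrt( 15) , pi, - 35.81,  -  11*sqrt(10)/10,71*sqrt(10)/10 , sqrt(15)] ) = [ - 43,-35.81 ,  -  11*sqrt( 10 )/10,sqrt( 2)/6,sqrt( 14 ) /14, exp ( - 1), sqrt( 2)/2,sqrt(2),sqrt (2),9 * sqrt(11 )/11, pi, sqrt( 10 ), sqrt( 15),sqrt(17 ),sqrt( 19 ),  sqrt(19),71 * sqrt(10)/10,84*sqrt(15)]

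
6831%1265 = 506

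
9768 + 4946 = 14714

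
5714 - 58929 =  - 53215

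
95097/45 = 31699/15  =  2113.27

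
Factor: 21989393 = 3511^1 * 6263^1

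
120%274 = 120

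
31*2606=80786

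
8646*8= 69168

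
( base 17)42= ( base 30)2A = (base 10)70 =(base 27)2g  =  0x46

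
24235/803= 24235/803  =  30.18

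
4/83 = 4/83 = 0.05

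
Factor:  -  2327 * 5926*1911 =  - 2^1*3^1*7^2*13^2*179^1*2963^1 = - 26352311622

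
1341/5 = 268  +  1/5 = 268.20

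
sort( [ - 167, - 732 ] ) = [ - 732, - 167] 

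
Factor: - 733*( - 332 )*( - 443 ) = - 2^2 * 83^1*443^1*733^1 = - 107806708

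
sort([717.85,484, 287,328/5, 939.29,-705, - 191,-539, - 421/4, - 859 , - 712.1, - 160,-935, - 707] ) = [ - 935, - 859 , - 712.1 ,  -  707, - 705, - 539 ,-191,  -  160,-421/4, 328/5, 287, 484,  717.85, 939.29]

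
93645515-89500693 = 4144822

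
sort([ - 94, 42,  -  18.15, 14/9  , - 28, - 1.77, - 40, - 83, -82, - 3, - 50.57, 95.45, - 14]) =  [ - 94, - 83, - 82, - 50.57,-40 , - 28, - 18.15, - 14,  -  3, - 1.77, 14/9, 42, 95.45]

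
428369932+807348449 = 1235718381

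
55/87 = 55/87 = 0.63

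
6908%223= 218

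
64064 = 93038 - 28974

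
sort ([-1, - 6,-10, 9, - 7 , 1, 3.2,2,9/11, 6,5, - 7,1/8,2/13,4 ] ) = [ - 10, - 7, - 7, - 6 , - 1, 1/8,2/13,9/11,1, 2,  3.2, 4,5, 6,9 ]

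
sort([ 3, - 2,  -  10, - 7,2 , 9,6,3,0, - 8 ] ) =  [ - 10, - 8, - 7, - 2,0, 2,3,3,6,9 ] 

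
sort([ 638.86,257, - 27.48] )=[ - 27.48, 257,638.86]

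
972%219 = 96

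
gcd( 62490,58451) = 1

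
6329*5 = 31645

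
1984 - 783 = 1201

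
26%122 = 26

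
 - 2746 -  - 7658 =4912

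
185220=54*3430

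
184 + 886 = 1070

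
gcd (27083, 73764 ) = 1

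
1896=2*948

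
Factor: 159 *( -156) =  - 2^2*3^2 * 13^1*53^1 = - 24804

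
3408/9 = 1136/3 = 378.67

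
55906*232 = 12970192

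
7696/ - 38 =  - 203+ 9/19=-202.53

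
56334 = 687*82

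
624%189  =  57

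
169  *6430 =1086670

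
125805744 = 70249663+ 55556081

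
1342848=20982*64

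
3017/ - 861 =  - 431/123 = - 3.50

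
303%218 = 85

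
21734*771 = 16756914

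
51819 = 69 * 751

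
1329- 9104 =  - 7775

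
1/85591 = 1/85591= 0.00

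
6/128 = 3/64 =0.05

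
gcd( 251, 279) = 1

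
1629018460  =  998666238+630352222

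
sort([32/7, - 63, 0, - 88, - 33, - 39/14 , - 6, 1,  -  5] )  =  [ - 88, - 63 , - 33,-6, - 5, - 39/14,0,1,32/7]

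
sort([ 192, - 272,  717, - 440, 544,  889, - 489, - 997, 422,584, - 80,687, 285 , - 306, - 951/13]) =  [ - 997,-489, - 440, - 306, - 272, -80, - 951/13, 192,285,422, 544,584, 687, 717, 889 ]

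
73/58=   1 + 15/58 = 1.26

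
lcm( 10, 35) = 70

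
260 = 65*4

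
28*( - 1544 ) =  -  43232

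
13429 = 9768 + 3661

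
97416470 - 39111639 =58304831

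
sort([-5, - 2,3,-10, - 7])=[  -  10, - 7, - 5, - 2,3]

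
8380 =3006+5374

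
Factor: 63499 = 63499^1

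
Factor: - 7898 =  - 2^1*11^1*359^1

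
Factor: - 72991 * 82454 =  - 2^1*47^1*1553^1 * 41227^1 = - 6018399914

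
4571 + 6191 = 10762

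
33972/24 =1415+1/2 =1415.50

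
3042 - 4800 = -1758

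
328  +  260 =588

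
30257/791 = 30257/791 = 38.25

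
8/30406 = 4/15203= 0.00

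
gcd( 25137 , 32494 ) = 7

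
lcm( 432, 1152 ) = 3456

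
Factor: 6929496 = 2^3* 3^3*7^1*4583^1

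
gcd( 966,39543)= 21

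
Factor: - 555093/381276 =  - 99/68 = -2^(  -  2) * 3^2 * 11^1*17^(  -  1)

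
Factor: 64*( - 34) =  - 2176  =  -2^7*17^1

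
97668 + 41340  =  139008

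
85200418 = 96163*886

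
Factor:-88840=  -  2^3*5^1 * 2221^1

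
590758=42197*14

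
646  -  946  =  -300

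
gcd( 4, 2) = 2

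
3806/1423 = 3806/1423 = 2.67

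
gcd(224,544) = 32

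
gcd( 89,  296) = 1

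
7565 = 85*89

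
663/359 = 1 + 304/359 = 1.85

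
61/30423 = 61/30423= 0.00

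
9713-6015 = 3698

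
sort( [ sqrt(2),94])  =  [ sqrt(2), 94]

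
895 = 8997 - 8102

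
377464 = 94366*4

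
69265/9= 7696 + 1/9 =7696.11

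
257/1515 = 257/1515 = 0.17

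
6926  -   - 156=7082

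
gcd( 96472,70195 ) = 1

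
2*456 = 912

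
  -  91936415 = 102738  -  92039153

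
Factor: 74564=2^2*7^1*  2663^1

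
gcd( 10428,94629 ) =3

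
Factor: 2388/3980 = 3/5=3^1*5^(-1) 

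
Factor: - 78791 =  - 78791^1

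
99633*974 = 97042542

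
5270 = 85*62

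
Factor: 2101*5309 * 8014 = 2^1*11^1*191^1*4007^1*5309^1= 89389830926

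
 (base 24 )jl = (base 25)j2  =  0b111011101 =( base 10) 477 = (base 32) et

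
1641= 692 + 949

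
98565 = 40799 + 57766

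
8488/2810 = 3 +29/1405 = 3.02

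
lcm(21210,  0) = 0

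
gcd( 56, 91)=7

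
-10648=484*( - 22 ) 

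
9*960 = 8640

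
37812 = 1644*23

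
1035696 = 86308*12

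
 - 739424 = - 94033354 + 93293930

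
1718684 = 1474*1166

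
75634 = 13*5818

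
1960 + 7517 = 9477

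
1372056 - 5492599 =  - 4120543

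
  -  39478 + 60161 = 20683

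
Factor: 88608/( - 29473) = - 2^5*3^1*13^1*71^1*29473^( - 1) 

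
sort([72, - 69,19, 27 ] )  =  [ - 69, 19, 27,72]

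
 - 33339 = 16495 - 49834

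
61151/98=623+ 97/98 = 623.99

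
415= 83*5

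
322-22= 300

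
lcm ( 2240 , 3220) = 51520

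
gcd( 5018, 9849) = 1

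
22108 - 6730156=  - 6708048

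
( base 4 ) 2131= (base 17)94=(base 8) 235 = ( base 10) 157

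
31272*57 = 1782504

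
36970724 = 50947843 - 13977119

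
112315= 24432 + 87883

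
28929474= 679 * 42606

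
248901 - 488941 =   -  240040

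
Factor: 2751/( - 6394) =-2^ ( - 1)*3^1*7^1 * 23^(  -  1)*131^1*139^( - 1) 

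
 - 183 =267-450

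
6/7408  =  3/3704   =  0.00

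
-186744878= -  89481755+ - 97263123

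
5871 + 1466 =7337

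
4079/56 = 72 + 47/56  =  72.84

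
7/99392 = 7/99392 = 0.00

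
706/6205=706/6205 = 0.11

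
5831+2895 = 8726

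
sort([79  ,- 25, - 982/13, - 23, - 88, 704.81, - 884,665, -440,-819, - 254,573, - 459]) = [ -884,-819,  -  459, - 440,-254, - 88, -982/13, - 25,-23,79,573,665,704.81 ] 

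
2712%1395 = 1317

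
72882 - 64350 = 8532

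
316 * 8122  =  2566552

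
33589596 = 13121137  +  20468459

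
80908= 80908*1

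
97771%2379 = 232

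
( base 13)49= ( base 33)1s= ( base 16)3d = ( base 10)61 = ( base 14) 45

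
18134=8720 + 9414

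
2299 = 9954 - 7655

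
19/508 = 19/508=0.04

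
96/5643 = 32/1881 =0.02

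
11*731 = 8041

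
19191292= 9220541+9970751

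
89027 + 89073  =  178100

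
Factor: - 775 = -5^2 * 31^1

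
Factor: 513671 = 37^1*13883^1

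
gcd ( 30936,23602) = 2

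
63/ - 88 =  - 63/88 = - 0.72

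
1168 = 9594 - 8426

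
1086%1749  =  1086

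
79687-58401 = 21286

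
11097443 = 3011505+8085938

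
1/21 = 1/21 =0.05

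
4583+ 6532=11115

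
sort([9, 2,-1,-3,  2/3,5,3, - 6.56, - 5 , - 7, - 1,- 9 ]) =[ - 9, - 7 , - 6.56, - 5 , - 3, - 1, - 1,2/3, 2,3, 5,9 ]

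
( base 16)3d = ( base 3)2021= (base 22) 2H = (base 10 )61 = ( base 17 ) 3A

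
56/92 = 14/23  =  0.61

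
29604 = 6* 4934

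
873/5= 174 + 3/5= 174.60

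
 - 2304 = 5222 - 7526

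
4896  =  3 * 1632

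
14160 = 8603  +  5557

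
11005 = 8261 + 2744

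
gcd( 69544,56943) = 1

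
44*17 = 748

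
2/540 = 1/270 = 0.00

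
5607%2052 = 1503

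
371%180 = 11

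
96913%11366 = 5985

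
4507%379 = 338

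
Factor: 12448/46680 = 2^2*3^( - 1 )*5^(-1) = 4/15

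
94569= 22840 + 71729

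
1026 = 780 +246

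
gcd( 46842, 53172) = 1266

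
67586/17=67586/17 =3975.65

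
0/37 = 0 = 0.00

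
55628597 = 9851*5647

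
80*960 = 76800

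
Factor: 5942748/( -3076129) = -2^2 * 3^1 * 263^1*269^1*467^( - 1) * 941^( -1) =- 848964/439447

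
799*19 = 15181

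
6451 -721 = 5730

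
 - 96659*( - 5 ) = 483295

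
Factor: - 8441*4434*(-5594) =209368842036 = 2^2 * 3^1*23^1*367^1*739^1*2797^1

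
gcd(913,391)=1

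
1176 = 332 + 844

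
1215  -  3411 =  -2196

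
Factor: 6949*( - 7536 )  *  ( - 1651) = 86459013264 = 2^4*3^1*13^1*127^1*157^1*6949^1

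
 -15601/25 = -15601/25 = - 624.04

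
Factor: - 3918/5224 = - 3/4  =  -  2^ ( - 2 )* 3^1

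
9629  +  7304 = 16933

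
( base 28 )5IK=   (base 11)3380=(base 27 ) 62G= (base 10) 4444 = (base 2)1000101011100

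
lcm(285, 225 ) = 4275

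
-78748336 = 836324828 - 915073164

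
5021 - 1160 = 3861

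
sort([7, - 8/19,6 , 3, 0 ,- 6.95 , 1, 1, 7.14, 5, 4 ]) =[ - 6.95,  -  8/19, 0, 1,1, 3 , 4,5 , 6 , 7, 7.14]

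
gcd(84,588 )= 84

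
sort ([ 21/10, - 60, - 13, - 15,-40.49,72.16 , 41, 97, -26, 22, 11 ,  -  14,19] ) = [ - 60, - 40.49,-26,-15,-14, -13, 21/10, 11, 19, 22 , 41,72.16 , 97 ]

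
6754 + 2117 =8871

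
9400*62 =582800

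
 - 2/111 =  - 1+109/111 = -  0.02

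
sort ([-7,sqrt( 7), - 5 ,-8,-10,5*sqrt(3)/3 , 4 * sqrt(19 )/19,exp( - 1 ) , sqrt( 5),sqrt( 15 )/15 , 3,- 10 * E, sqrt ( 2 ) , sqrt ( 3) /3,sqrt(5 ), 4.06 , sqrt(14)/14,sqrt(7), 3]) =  [-10 * E, - 10, - 8, - 7, - 5,sqrt( 15 ) /15,  sqrt(14)/14, exp( - 1 ), sqrt( 3)/3, 4 * sqrt( 19 )/19, sqrt(2 ), sqrt(5),  sqrt(5),  sqrt(7), sqrt( 7),5 * sqrt( 3)/3,3,3,  4.06 ]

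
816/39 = 272/13= 20.92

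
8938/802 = 4469/401= 11.14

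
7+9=16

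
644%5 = 4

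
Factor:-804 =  - 2^2*3^1*67^1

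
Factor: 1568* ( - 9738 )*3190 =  - 2^7* 3^2*5^1*7^2 * 11^1*29^1*541^1=-  48708696960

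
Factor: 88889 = 103^1*863^1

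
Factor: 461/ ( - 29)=-29^( - 1) * 461^1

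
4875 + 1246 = 6121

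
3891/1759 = 2 + 373/1759 = 2.21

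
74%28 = 18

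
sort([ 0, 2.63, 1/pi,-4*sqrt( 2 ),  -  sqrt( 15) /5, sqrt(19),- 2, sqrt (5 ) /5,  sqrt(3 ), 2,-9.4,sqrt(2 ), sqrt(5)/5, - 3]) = [ - 9.4,-4*sqrt(2 ),-3, - 2, - sqrt(15)/5,0,1/pi, sqrt(5)/5,sqrt(5)/5,sqrt (2 ),sqrt( 3), 2, 2.63, sqrt ( 19 )] 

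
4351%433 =21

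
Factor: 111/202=2^( -1) * 3^1*37^1* 101^( - 1)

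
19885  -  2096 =17789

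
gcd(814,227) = 1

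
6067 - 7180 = -1113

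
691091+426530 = 1117621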